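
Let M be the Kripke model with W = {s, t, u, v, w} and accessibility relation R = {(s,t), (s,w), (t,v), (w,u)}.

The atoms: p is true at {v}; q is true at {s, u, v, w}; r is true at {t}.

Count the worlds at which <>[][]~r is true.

s: successors {t, w}; [][]~r there: t:T, w:T. ✓
t: successors {v}; [][]~r there: v:T. ✓
u: no successors, so <>[][]~r fails. ✗
v: no successors, so <>[][]~r fails. ✗
w: successors {u}; [][]~r there: u:T. ✓
Satisfying worlds: {s, t, w}.

3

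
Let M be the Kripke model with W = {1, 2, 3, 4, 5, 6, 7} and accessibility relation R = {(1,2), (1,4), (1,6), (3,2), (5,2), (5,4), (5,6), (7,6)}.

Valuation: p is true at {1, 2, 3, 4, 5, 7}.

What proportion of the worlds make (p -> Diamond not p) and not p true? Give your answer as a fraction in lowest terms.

1: p -> Diamond not p is T, not p is F. ✗
2: p -> Diamond not p is F, not p is F. ✗
3: p -> Diamond not p is F, not p is F. ✗
4: p -> Diamond not p is F, not p is F. ✗
5: p -> Diamond not p is T, not p is F. ✗
6: p -> Diamond not p is T, not p is T. ✓
7: p -> Diamond not p is T, not p is F. ✗
That's 1 of 7 worlds, so 1/7.

1/7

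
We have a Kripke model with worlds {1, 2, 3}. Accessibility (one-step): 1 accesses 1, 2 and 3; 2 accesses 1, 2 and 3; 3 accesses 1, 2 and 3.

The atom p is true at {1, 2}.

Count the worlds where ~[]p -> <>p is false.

1: ~[]p is T, <>p is T. ✓
2: ~[]p is T, <>p is T. ✓
3: ~[]p is T, <>p is T. ✓
Satisfying worlds: {1, 2, 3}.
So ~[]p -> <>p fails at the other 0 worlds.

0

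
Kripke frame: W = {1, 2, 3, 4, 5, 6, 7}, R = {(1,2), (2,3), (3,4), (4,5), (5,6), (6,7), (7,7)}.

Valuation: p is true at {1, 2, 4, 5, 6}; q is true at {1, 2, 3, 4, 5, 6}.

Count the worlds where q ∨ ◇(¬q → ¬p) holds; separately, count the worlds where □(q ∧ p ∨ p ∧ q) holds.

For q ∨ ◇(¬q → ¬p):
1: q is T, ◇(¬q → ¬p) is T. ✓
2: q is T, ◇(¬q → ¬p) is T. ✓
3: q is T, ◇(¬q → ¬p) is T. ✓
4: q is T, ◇(¬q → ¬p) is T. ✓
5: q is T, ◇(¬q → ¬p) is T. ✓
6: q is T, ◇(¬q → ¬p) is T. ✓
7: q is F, ◇(¬q → ¬p) is T. ✓
— 7 worlds.
For □(q ∧ p ∨ p ∧ q):
1: successors {2}; q ∧ p ∨ p ∧ q there: 2:T. ✓
2: successors {3}; q ∧ p ∨ p ∧ q there: 3:F. ✗
3: successors {4}; q ∧ p ∨ p ∧ q there: 4:T. ✓
4: successors {5}; q ∧ p ∨ p ∧ q there: 5:T. ✓
5: successors {6}; q ∧ p ∨ p ∧ q there: 6:T. ✓
6: successors {7}; q ∧ p ∨ p ∧ q there: 7:F. ✗
7: successors {7}; q ∧ p ∨ p ∧ q there: 7:F. ✗
— 4 worlds.

7 and 4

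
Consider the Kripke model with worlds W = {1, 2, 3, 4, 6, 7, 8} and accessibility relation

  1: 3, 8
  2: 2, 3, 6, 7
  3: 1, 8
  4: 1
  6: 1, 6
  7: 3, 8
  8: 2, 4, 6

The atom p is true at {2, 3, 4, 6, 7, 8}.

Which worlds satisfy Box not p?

1: successors {3, 8}; not p there: 3:F, 8:F. ✗
2: successors {2, 3, 6, 7}; not p there: 2:F, 3:F, 6:F, 7:F. ✗
3: successors {1, 8}; not p there: 1:T, 8:F. ✗
4: successors {1}; not p there: 1:T. ✓
6: successors {1, 6}; not p there: 1:T, 6:F. ✗
7: successors {3, 8}; not p there: 3:F, 8:F. ✗
8: successors {2, 4, 6}; not p there: 2:F, 4:F, 6:F. ✗

{4}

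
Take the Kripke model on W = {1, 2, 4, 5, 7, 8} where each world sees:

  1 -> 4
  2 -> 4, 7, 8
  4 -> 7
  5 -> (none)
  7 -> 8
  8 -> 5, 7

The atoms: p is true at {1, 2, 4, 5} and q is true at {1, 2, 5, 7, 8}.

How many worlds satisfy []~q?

2

1: successors {4}; ~q there: 4:T. ✓
2: successors {4, 7, 8}; ~q there: 4:T, 7:F, 8:F. ✗
4: successors {7}; ~q there: 7:F. ✗
5: no successors, so []~q holds vacuously. ✓
7: successors {8}; ~q there: 8:F. ✗
8: successors {5, 7}; ~q there: 5:F, 7:F. ✗
Satisfying worlds: {1, 5}.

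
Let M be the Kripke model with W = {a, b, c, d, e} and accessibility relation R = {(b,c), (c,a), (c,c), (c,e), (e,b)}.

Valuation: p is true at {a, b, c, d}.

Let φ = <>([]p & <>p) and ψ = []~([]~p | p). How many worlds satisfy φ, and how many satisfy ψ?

2 and 2

For <>([]p & <>p):
a: no successors, so <>([]p & <>p) fails. ✗
b: successors {c}; []p & <>p there: c:F. ✗
c: successors {a, c, e}; []p & <>p there: a:F, c:F, e:T. ✓
d: no successors, so <>([]p & <>p) fails. ✗
e: successors {b}; []p & <>p there: b:T. ✓
— 2 worlds.
For []~([]~p | p):
a: no successors, so []~([]~p | p) holds vacuously. ✓
b: successors {c}; ~([]~p | p) there: c:F. ✗
c: successors {a, c, e}; ~([]~p | p) there: a:F, c:F, e:T. ✗
d: no successors, so []~([]~p | p) holds vacuously. ✓
e: successors {b}; ~([]~p | p) there: b:F. ✗
— 2 worlds.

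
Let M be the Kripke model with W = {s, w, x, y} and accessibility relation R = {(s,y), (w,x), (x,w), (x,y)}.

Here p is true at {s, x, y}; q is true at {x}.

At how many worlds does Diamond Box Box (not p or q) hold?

s: successors {y}; Box Box (not p or q) there: y:T. ✓
w: successors {x}; Box Box (not p or q) there: x:T. ✓
x: successors {w, y}; Box Box (not p or q) there: w:F, y:T. ✓
y: no successors, so Diamond Box Box (not p or q) fails. ✗
Satisfying worlds: {s, w, x}.

3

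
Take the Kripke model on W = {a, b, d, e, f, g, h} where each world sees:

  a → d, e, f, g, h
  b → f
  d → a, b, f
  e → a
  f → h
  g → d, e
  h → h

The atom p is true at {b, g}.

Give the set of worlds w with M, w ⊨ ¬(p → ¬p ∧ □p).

{b, g}

a: p → ¬p ∧ □p is T. ✗
b: p → ¬p ∧ □p is F. ✓
d: p → ¬p ∧ □p is T. ✗
e: p → ¬p ∧ □p is T. ✗
f: p → ¬p ∧ □p is T. ✗
g: p → ¬p ∧ □p is F. ✓
h: p → ¬p ∧ □p is T. ✗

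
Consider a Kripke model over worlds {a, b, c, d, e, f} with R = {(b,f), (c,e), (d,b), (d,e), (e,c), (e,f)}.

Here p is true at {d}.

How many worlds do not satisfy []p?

a: no successors, so []p holds vacuously. ✓
b: successors {f}; p there: f:F. ✗
c: successors {e}; p there: e:F. ✗
d: successors {b, e}; p there: b:F, e:F. ✗
e: successors {c, f}; p there: c:F, f:F. ✗
f: no successors, so []p holds vacuously. ✓
Satisfying worlds: {a, f}.
So []p fails at the other 4 worlds.

4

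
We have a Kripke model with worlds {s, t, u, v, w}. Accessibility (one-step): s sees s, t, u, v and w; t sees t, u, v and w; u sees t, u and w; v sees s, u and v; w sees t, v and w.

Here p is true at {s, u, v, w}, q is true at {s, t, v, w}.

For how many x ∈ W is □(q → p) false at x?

4

s: successors {s, t, u, v, w}; q → p there: s:T, t:F, u:T, v:T, w:T. ✗
t: successors {t, u, v, w}; q → p there: t:F, u:T, v:T, w:T. ✗
u: successors {t, u, w}; q → p there: t:F, u:T, w:T. ✗
v: successors {s, u, v}; q → p there: s:T, u:T, v:T. ✓
w: successors {t, v, w}; q → p there: t:F, v:T, w:T. ✗
Satisfying worlds: {v}.
So □(q → p) fails at the other 4 worlds.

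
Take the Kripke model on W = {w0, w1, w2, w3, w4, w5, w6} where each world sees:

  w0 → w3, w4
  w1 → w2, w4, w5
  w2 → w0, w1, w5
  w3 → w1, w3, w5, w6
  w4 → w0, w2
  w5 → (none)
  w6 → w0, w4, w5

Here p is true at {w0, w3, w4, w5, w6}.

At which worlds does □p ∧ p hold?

w0: □p is T, p is T. ✓
w1: □p is F, p is F. ✗
w2: □p is F, p is F. ✗
w3: □p is F, p is T. ✗
w4: □p is F, p is T. ✗
w5: □p is T, p is T. ✓
w6: □p is T, p is T. ✓

{w0, w5, w6}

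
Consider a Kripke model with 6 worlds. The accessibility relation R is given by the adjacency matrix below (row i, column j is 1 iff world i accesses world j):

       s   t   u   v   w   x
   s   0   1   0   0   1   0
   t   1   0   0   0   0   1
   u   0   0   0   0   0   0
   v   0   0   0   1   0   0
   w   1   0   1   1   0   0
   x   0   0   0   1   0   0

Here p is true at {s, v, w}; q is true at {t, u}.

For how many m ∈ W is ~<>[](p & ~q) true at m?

s: <>[](p & ~q) is F. ✓
t: <>[](p & ~q) is T. ✗
u: <>[](p & ~q) is F. ✓
v: <>[](p & ~q) is T. ✗
w: <>[](p & ~q) is T. ✗
x: <>[](p & ~q) is T. ✗
Satisfying worlds: {s, u}.

2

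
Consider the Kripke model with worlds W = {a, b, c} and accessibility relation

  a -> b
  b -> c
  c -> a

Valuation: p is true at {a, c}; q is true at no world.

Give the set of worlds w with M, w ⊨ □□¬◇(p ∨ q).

a: successors {b}; □¬◇(p ∨ q) there: b:F. ✗
b: successors {c}; □¬◇(p ∨ q) there: c:T. ✓
c: successors {a}; □¬◇(p ∨ q) there: a:F. ✗

{b}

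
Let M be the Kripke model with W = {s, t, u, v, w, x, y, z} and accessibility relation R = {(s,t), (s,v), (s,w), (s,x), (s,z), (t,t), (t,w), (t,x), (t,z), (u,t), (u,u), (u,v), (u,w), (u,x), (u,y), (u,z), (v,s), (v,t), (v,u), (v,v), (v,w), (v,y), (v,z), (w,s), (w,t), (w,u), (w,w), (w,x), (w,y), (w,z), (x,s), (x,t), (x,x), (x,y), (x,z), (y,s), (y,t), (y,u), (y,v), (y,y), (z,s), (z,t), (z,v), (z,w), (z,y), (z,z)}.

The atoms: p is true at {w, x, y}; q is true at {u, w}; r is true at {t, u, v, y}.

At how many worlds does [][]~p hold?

s: successors {t, v, w, x, z}; []~p there: t:F, v:F, w:F, x:F, z:F. ✗
t: successors {t, w, x, z}; []~p there: t:F, w:F, x:F, z:F. ✗
u: successors {t, u, v, w, x, y, z}; []~p there: t:F, u:F, v:F, w:F, x:F, y:F, z:F. ✗
v: successors {s, t, u, v, w, y, z}; []~p there: s:F, t:F, u:F, v:F, w:F, y:F, z:F. ✗
w: successors {s, t, u, w, x, y, z}; []~p there: s:F, t:F, u:F, w:F, x:F, y:F, z:F. ✗
x: successors {s, t, x, y, z}; []~p there: s:F, t:F, x:F, y:F, z:F. ✗
y: successors {s, t, u, v, y}; []~p there: s:F, t:F, u:F, v:F, y:F. ✗
z: successors {s, t, v, w, y, z}; []~p there: s:F, t:F, v:F, w:F, y:F, z:F. ✗
Satisfying worlds: ∅.

0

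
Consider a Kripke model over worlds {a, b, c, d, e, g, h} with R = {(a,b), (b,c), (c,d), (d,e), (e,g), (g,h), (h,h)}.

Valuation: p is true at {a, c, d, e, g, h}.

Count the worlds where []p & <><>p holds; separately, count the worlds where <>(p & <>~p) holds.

For []p & <><>p:
a: []p is F, <><>p is T. ✗
b: []p is T, <><>p is T. ✓
c: []p is T, <><>p is T. ✓
d: []p is T, <><>p is T. ✓
e: []p is T, <><>p is T. ✓
g: []p is T, <><>p is T. ✓
h: []p is T, <><>p is T. ✓
— 6 worlds.
For <>(p & <>~p):
a: successors {b}; p & <>~p there: b:F. ✗
b: successors {c}; p & <>~p there: c:F. ✗
c: successors {d}; p & <>~p there: d:F. ✗
d: successors {e}; p & <>~p there: e:F. ✗
e: successors {g}; p & <>~p there: g:F. ✗
g: successors {h}; p & <>~p there: h:F. ✗
h: successors {h}; p & <>~p there: h:F. ✗
— 0 worlds.

6 and 0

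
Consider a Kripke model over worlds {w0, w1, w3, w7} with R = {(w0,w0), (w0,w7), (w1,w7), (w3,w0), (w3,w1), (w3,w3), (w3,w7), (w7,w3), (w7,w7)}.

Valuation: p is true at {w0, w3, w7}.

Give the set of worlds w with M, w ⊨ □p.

w0: successors {w0, w7}; p there: w0:T, w7:T. ✓
w1: successors {w7}; p there: w7:T. ✓
w3: successors {w0, w1, w3, w7}; p there: w0:T, w1:F, w3:T, w7:T. ✗
w7: successors {w3, w7}; p there: w3:T, w7:T. ✓

{w0, w1, w7}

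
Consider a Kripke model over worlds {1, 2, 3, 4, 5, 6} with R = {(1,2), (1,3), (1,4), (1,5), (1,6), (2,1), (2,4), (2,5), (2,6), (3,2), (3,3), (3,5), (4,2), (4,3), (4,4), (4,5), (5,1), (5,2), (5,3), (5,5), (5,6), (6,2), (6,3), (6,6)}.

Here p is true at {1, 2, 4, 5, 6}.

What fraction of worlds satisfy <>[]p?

5/6

1: successors {2, 3, 4, 5, 6}; []p there: 2:T, 3:F, 4:F, 5:F, 6:F. ✓
2: successors {1, 4, 5, 6}; []p there: 1:F, 4:F, 5:F, 6:F. ✗
3: successors {2, 3, 5}; []p there: 2:T, 3:F, 5:F. ✓
4: successors {2, 3, 4, 5}; []p there: 2:T, 3:F, 4:F, 5:F. ✓
5: successors {1, 2, 3, 5, 6}; []p there: 1:F, 2:T, 3:F, 5:F, 6:F. ✓
6: successors {2, 3, 6}; []p there: 2:T, 3:F, 6:F. ✓
That's 5 of 6 worlds, so 5/6.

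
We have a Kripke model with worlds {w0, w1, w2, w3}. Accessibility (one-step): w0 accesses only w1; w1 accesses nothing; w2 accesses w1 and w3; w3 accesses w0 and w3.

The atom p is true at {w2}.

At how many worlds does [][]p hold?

2

w0: successors {w1}; []p there: w1:T. ✓
w1: no successors, so [][]p holds vacuously. ✓
w2: successors {w1, w3}; []p there: w1:T, w3:F. ✗
w3: successors {w0, w3}; []p there: w0:F, w3:F. ✗
Satisfying worlds: {w0, w1}.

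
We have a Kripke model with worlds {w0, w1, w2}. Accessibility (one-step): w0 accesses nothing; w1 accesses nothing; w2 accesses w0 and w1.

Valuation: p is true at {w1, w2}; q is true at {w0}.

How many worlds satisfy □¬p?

w0: no successors, so □¬p holds vacuously. ✓
w1: no successors, so □¬p holds vacuously. ✓
w2: successors {w0, w1}; ¬p there: w0:T, w1:F. ✗
Satisfying worlds: {w0, w1}.

2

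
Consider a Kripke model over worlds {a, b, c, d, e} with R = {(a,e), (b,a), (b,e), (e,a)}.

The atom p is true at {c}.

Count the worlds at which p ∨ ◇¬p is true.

a: p is F, ◇¬p is T. ✓
b: p is F, ◇¬p is T. ✓
c: p is T, ◇¬p is F. ✓
d: p is F, ◇¬p is F. ✗
e: p is F, ◇¬p is T. ✓
Satisfying worlds: {a, b, c, e}.

4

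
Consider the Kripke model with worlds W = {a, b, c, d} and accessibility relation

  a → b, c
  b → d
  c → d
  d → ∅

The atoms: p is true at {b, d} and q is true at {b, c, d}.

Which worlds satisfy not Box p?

a: Box p is F. ✓
b: Box p is T. ✗
c: Box p is T. ✗
d: Box p is T. ✗

{a}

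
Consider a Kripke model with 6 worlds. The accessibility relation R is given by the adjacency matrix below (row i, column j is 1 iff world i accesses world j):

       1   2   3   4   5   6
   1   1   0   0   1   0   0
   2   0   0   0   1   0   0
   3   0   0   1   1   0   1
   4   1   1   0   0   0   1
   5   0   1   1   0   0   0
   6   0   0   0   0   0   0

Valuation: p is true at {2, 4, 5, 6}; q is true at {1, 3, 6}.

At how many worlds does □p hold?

2

1: successors {1, 4}; p there: 1:F, 4:T. ✗
2: successors {4}; p there: 4:T. ✓
3: successors {3, 4, 6}; p there: 3:F, 4:T, 6:T. ✗
4: successors {1, 2, 6}; p there: 1:F, 2:T, 6:T. ✗
5: successors {2, 3}; p there: 2:T, 3:F. ✗
6: no successors, so □p holds vacuously. ✓
Satisfying worlds: {2, 6}.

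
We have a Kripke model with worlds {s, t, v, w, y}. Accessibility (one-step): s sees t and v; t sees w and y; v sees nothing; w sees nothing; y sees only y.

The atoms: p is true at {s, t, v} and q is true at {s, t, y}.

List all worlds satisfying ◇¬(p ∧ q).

s: successors {t, v}; ¬(p ∧ q) there: t:F, v:T. ✓
t: successors {w, y}; ¬(p ∧ q) there: w:T, y:T. ✓
v: no successors, so ◇¬(p ∧ q) fails. ✗
w: no successors, so ◇¬(p ∧ q) fails. ✗
y: successors {y}; ¬(p ∧ q) there: y:T. ✓

{s, t, y}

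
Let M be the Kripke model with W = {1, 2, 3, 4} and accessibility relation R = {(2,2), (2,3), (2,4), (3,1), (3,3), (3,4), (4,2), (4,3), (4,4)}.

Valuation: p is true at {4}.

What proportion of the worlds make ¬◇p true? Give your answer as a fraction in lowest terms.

1: ◇p is F. ✓
2: ◇p is T. ✗
3: ◇p is T. ✗
4: ◇p is T. ✗
That's 1 of 4 worlds, so 1/4.

1/4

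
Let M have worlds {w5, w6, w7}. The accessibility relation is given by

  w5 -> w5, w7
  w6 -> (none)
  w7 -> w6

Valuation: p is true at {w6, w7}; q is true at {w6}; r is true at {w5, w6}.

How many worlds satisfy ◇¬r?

1

w5: successors {w5, w7}; ¬r there: w5:F, w7:T. ✓
w6: no successors, so ◇¬r fails. ✗
w7: successors {w6}; ¬r there: w6:F. ✗
Satisfying worlds: {w5}.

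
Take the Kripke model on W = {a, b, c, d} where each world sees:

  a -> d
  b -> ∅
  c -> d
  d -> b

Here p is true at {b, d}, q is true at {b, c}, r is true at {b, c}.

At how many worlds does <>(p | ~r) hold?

a: successors {d}; p | ~r there: d:T. ✓
b: no successors, so <>(p | ~r) fails. ✗
c: successors {d}; p | ~r there: d:T. ✓
d: successors {b}; p | ~r there: b:T. ✓
Satisfying worlds: {a, c, d}.

3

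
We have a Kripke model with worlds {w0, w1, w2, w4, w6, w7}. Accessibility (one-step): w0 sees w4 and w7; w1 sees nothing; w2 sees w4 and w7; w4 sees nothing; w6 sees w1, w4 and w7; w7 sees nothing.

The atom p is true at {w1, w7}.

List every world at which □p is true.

{w1, w4, w7}

w0: successors {w4, w7}; p there: w4:F, w7:T. ✗
w1: no successors, so □p holds vacuously. ✓
w2: successors {w4, w7}; p there: w4:F, w7:T. ✗
w4: no successors, so □p holds vacuously. ✓
w6: successors {w1, w4, w7}; p there: w1:T, w4:F, w7:T. ✗
w7: no successors, so □p holds vacuously. ✓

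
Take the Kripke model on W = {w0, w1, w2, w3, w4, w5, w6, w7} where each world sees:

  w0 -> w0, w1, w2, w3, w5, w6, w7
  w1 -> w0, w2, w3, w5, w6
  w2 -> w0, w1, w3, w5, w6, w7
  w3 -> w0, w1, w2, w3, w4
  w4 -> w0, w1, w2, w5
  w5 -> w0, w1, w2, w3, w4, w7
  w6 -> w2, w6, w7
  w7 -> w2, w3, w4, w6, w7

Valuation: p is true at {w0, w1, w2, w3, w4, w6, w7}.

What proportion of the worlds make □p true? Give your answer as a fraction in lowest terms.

w0: successors {w0, w1, w2, w3, w5, w6, w7}; p there: w0:T, w1:T, w2:T, w3:T, w5:F, w6:T, w7:T. ✗
w1: successors {w0, w2, w3, w5, w6}; p there: w0:T, w2:T, w3:T, w5:F, w6:T. ✗
w2: successors {w0, w1, w3, w5, w6, w7}; p there: w0:T, w1:T, w3:T, w5:F, w6:T, w7:T. ✗
w3: successors {w0, w1, w2, w3, w4}; p there: w0:T, w1:T, w2:T, w3:T, w4:T. ✓
w4: successors {w0, w1, w2, w5}; p there: w0:T, w1:T, w2:T, w5:F. ✗
w5: successors {w0, w1, w2, w3, w4, w7}; p there: w0:T, w1:T, w2:T, w3:T, w4:T, w7:T. ✓
w6: successors {w2, w6, w7}; p there: w2:T, w6:T, w7:T. ✓
w7: successors {w2, w3, w4, w6, w7}; p there: w2:T, w3:T, w4:T, w6:T, w7:T. ✓
That's 4 of 8 worlds, so 4/8 = 1/2.

1/2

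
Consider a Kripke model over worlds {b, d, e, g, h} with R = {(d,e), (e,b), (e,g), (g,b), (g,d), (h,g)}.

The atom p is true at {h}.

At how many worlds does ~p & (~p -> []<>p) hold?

b: ~p is T, ~p -> []<>p is T. ✓
d: ~p is T, ~p -> []<>p is F. ✗
e: ~p is T, ~p -> []<>p is F. ✗
g: ~p is T, ~p -> []<>p is F. ✗
h: ~p is F, ~p -> []<>p is T. ✗
Satisfying worlds: {b}.

1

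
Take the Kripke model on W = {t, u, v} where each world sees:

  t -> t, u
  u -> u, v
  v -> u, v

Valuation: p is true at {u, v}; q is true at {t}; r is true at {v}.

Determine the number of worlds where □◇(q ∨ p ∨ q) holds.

3

t: successors {t, u}; ◇(q ∨ p ∨ q) there: t:T, u:T. ✓
u: successors {u, v}; ◇(q ∨ p ∨ q) there: u:T, v:T. ✓
v: successors {u, v}; ◇(q ∨ p ∨ q) there: u:T, v:T. ✓
Satisfying worlds: {t, u, v}.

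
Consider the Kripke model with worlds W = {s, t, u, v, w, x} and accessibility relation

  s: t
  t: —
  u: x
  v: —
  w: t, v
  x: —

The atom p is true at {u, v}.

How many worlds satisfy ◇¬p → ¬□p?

6

s: ◇¬p is T, ¬□p is T. ✓
t: ◇¬p is F, ¬□p is F. ✓
u: ◇¬p is T, ¬□p is T. ✓
v: ◇¬p is F, ¬□p is F. ✓
w: ◇¬p is T, ¬□p is T. ✓
x: ◇¬p is F, ¬□p is F. ✓
Satisfying worlds: {s, t, u, v, w, x}.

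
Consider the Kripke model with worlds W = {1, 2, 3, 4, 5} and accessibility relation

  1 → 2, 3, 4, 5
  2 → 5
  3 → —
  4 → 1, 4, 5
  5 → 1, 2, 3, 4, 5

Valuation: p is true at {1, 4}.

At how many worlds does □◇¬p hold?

1: successors {2, 3, 4, 5}; ◇¬p there: 2:T, 3:F, 4:T, 5:T. ✗
2: successors {5}; ◇¬p there: 5:T. ✓
3: no successors, so □◇¬p holds vacuously. ✓
4: successors {1, 4, 5}; ◇¬p there: 1:T, 4:T, 5:T. ✓
5: successors {1, 2, 3, 4, 5}; ◇¬p there: 1:T, 2:T, 3:F, 4:T, 5:T. ✗
Satisfying worlds: {2, 3, 4}.

3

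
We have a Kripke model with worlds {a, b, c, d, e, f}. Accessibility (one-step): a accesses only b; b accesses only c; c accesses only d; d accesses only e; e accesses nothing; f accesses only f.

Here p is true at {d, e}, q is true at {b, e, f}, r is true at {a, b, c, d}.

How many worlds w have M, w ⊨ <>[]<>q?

a: successors {b}; []<>q there: b:F. ✗
b: successors {c}; []<>q there: c:T. ✓
c: successors {d}; []<>q there: d:F. ✗
d: successors {e}; []<>q there: e:T. ✓
e: no successors, so <>[]<>q fails. ✗
f: successors {f}; []<>q there: f:T. ✓
Satisfying worlds: {b, d, f}.

3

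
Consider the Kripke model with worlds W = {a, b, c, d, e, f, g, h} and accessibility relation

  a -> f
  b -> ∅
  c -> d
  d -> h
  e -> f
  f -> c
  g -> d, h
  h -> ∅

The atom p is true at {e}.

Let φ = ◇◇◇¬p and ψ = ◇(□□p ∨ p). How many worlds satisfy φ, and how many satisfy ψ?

For ◇◇◇¬p:
a: successors {f}; ◇◇¬p there: f:T. ✓
b: no successors, so ◇◇◇¬p fails. ✗
c: successors {d}; ◇◇¬p there: d:F. ✗
d: successors {h}; ◇◇¬p there: h:F. ✗
e: successors {f}; ◇◇¬p there: f:T. ✓
f: successors {c}; ◇◇¬p there: c:T. ✓
g: successors {d, h}; ◇◇¬p there: d:F, h:F. ✗
h: no successors, so ◇◇◇¬p fails. ✗
— 3 worlds.
For ◇(□□p ∨ p):
a: successors {f}; □□p ∨ p there: f:F. ✗
b: no successors, so ◇(□□p ∨ p) fails. ✗
c: successors {d}; □□p ∨ p there: d:T. ✓
d: successors {h}; □□p ∨ p there: h:T. ✓
e: successors {f}; □□p ∨ p there: f:F. ✗
f: successors {c}; □□p ∨ p there: c:F. ✗
g: successors {d, h}; □□p ∨ p there: d:T, h:T. ✓
h: no successors, so ◇(□□p ∨ p) fails. ✗
— 3 worlds.

3 and 3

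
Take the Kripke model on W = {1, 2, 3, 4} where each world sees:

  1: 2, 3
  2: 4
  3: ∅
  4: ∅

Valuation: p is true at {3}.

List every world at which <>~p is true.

1: successors {2, 3}; ~p there: 2:T, 3:F. ✓
2: successors {4}; ~p there: 4:T. ✓
3: no successors, so <>~p fails. ✗
4: no successors, so <>~p fails. ✗

{1, 2}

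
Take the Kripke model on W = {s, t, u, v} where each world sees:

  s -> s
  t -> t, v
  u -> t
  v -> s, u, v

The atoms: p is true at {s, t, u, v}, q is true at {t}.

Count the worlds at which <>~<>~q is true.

s: successors {s}; ~<>~q there: s:F. ✗
t: successors {t, v}; ~<>~q there: t:F, v:F. ✗
u: successors {t}; ~<>~q there: t:F. ✗
v: successors {s, u, v}; ~<>~q there: s:F, u:T, v:F. ✓
Satisfying worlds: {v}.

1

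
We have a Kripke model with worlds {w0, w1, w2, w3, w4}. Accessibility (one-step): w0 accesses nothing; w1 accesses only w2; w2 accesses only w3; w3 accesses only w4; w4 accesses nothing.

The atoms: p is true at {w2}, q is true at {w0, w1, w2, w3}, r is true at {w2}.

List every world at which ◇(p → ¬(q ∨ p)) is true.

{w2, w3}

w0: no successors, so ◇(p → ¬(q ∨ p)) fails. ✗
w1: successors {w2}; p → ¬(q ∨ p) there: w2:F. ✗
w2: successors {w3}; p → ¬(q ∨ p) there: w3:T. ✓
w3: successors {w4}; p → ¬(q ∨ p) there: w4:T. ✓
w4: no successors, so ◇(p → ¬(q ∨ p)) fails. ✗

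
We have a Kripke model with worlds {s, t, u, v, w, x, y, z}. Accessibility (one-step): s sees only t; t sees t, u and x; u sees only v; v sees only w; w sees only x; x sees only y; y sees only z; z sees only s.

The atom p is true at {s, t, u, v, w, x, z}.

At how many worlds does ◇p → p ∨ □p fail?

s: ◇p is T, p ∨ □p is T. ✓
t: ◇p is T, p ∨ □p is T. ✓
u: ◇p is T, p ∨ □p is T. ✓
v: ◇p is T, p ∨ □p is T. ✓
w: ◇p is T, p ∨ □p is T. ✓
x: ◇p is F, p ∨ □p is T. ✓
y: ◇p is T, p ∨ □p is T. ✓
z: ◇p is T, p ∨ □p is T. ✓
Satisfying worlds: {s, t, u, v, w, x, y, z}.
So ◇p → p ∨ □p fails at the other 0 worlds.

0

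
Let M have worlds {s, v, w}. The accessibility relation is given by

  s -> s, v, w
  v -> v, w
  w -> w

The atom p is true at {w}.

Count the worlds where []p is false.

2

s: successors {s, v, w}; p there: s:F, v:F, w:T. ✗
v: successors {v, w}; p there: v:F, w:T. ✗
w: successors {w}; p there: w:T. ✓
Satisfying worlds: {w}.
So []p fails at the other 2 worlds.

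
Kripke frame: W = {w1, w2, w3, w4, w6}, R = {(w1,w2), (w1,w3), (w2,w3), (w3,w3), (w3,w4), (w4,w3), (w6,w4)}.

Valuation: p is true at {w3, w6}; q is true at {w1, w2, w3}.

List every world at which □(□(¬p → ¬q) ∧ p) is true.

{w2, w4}

w1: successors {w2, w3}; □(¬p → ¬q) ∧ p there: w2:F, w3:T. ✗
w2: successors {w3}; □(¬p → ¬q) ∧ p there: w3:T. ✓
w3: successors {w3, w4}; □(¬p → ¬q) ∧ p there: w3:T, w4:F. ✗
w4: successors {w3}; □(¬p → ¬q) ∧ p there: w3:T. ✓
w6: successors {w4}; □(¬p → ¬q) ∧ p there: w4:F. ✗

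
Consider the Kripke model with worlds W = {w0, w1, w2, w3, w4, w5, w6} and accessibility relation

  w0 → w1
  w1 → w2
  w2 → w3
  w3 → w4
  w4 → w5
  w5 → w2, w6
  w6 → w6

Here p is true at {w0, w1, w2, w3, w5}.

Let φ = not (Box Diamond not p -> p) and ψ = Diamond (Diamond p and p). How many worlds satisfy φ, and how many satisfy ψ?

2 and 4

For not (Box Diamond not p -> p):
w0: Box Diamond not p -> p is T. ✗
w1: Box Diamond not p -> p is T. ✗
w2: Box Diamond not p -> p is T. ✗
w3: Box Diamond not p -> p is T. ✗
w4: Box Diamond not p -> p is F. ✓
w5: Box Diamond not p -> p is T. ✗
w6: Box Diamond not p -> p is F. ✓
— 2 worlds.
For Diamond (Diamond p and p):
w0: successors {w1}; Diamond p and p there: w1:T. ✓
w1: successors {w2}; Diamond p and p there: w2:T. ✓
w2: successors {w3}; Diamond p and p there: w3:F. ✗
w3: successors {w4}; Diamond p and p there: w4:F. ✗
w4: successors {w5}; Diamond p and p there: w5:T. ✓
w5: successors {w2, w6}; Diamond p and p there: w2:T, w6:F. ✓
w6: successors {w6}; Diamond p and p there: w6:F. ✗
— 4 worlds.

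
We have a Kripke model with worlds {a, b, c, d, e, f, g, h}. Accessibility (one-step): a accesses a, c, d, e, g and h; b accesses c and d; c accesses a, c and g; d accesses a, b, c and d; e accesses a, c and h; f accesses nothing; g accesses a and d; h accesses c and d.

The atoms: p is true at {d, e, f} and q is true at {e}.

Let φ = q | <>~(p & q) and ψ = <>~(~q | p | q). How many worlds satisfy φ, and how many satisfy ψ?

7 and 0

For q | <>~(p & q):
a: q is F, <>~(p & q) is T. ✓
b: q is F, <>~(p & q) is T. ✓
c: q is F, <>~(p & q) is T. ✓
d: q is F, <>~(p & q) is T. ✓
e: q is T, <>~(p & q) is T. ✓
f: q is F, <>~(p & q) is F. ✗
g: q is F, <>~(p & q) is T. ✓
h: q is F, <>~(p & q) is T. ✓
— 7 worlds.
For <>~(~q | p | q):
a: successors {a, c, d, e, g, h}; ~(~q | p | q) there: a:F, c:F, d:F, e:F, g:F, h:F. ✗
b: successors {c, d}; ~(~q | p | q) there: c:F, d:F. ✗
c: successors {a, c, g}; ~(~q | p | q) there: a:F, c:F, g:F. ✗
d: successors {a, b, c, d}; ~(~q | p | q) there: a:F, b:F, c:F, d:F. ✗
e: successors {a, c, h}; ~(~q | p | q) there: a:F, c:F, h:F. ✗
f: no successors, so <>~(~q | p | q) fails. ✗
g: successors {a, d}; ~(~q | p | q) there: a:F, d:F. ✗
h: successors {c, d}; ~(~q | p | q) there: c:F, d:F. ✗
— 0 worlds.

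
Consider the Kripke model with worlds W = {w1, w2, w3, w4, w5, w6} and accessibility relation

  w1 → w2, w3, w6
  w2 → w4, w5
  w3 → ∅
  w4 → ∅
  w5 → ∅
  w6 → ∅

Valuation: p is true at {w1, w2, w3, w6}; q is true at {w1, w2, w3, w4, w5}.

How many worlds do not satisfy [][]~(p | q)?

1

w1: successors {w2, w3, w6}; []~(p | q) there: w2:F, w3:T, w6:T. ✗
w2: successors {w4, w5}; []~(p | q) there: w4:T, w5:T. ✓
w3: no successors, so [][]~(p | q) holds vacuously. ✓
w4: no successors, so [][]~(p | q) holds vacuously. ✓
w5: no successors, so [][]~(p | q) holds vacuously. ✓
w6: no successors, so [][]~(p | q) holds vacuously. ✓
Satisfying worlds: {w2, w3, w4, w5, w6}.
So [][]~(p | q) fails at the other 1 world.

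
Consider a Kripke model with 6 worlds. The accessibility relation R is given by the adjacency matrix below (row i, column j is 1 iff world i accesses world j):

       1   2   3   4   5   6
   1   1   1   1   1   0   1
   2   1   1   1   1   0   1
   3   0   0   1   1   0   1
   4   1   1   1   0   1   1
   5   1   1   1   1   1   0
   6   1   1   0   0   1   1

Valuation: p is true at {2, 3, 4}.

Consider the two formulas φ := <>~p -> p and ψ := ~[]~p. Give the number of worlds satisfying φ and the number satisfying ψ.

3 and 6

For <>~p -> p:
1: <>~p is T, p is F. ✗
2: <>~p is T, p is T. ✓
3: <>~p is T, p is T. ✓
4: <>~p is T, p is T. ✓
5: <>~p is T, p is F. ✗
6: <>~p is T, p is F. ✗
— 3 worlds.
For ~[]~p:
1: []~p is F. ✓
2: []~p is F. ✓
3: []~p is F. ✓
4: []~p is F. ✓
5: []~p is F. ✓
6: []~p is F. ✓
— 6 worlds.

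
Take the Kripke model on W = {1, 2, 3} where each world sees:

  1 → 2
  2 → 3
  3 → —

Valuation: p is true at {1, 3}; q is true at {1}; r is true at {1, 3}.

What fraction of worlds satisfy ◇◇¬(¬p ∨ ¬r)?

1: successors {2}; ◇¬(¬p ∨ ¬r) there: 2:T. ✓
2: successors {3}; ◇¬(¬p ∨ ¬r) there: 3:F. ✗
3: no successors, so ◇◇¬(¬p ∨ ¬r) fails. ✗
That's 1 of 3 worlds, so 1/3.

1/3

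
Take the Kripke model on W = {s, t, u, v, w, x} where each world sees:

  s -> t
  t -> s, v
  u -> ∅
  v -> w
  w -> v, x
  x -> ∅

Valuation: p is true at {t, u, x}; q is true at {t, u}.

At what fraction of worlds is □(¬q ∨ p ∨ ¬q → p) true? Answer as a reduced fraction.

s: successors {t}; ¬q ∨ p ∨ ¬q → p there: t:T. ✓
t: successors {s, v}; ¬q ∨ p ∨ ¬q → p there: s:F, v:F. ✗
u: no successors, so □(¬q ∨ p ∨ ¬q → p) holds vacuously. ✓
v: successors {w}; ¬q ∨ p ∨ ¬q → p there: w:F. ✗
w: successors {v, x}; ¬q ∨ p ∨ ¬q → p there: v:F, x:T. ✗
x: no successors, so □(¬q ∨ p ∨ ¬q → p) holds vacuously. ✓
That's 3 of 6 worlds, so 3/6 = 1/2.

1/2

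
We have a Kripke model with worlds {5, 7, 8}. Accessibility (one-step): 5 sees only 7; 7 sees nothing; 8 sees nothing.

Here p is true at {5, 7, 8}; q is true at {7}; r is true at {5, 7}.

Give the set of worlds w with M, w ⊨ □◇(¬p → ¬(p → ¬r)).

5: successors {7}; ◇(¬p → ¬(p → ¬r)) there: 7:F. ✗
7: no successors, so □◇(¬p → ¬(p → ¬r)) holds vacuously. ✓
8: no successors, so □◇(¬p → ¬(p → ¬r)) holds vacuously. ✓

{7, 8}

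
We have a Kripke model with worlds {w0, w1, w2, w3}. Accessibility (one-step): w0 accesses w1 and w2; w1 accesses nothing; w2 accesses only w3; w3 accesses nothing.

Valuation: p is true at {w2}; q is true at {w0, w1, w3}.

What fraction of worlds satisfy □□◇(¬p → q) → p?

1/2

w0: □□◇(¬p → q) is F, p is F. ✓
w1: □□◇(¬p → q) is T, p is F. ✗
w2: □□◇(¬p → q) is T, p is T. ✓
w3: □□◇(¬p → q) is T, p is F. ✗
That's 2 of 4 worlds, so 2/4 = 1/2.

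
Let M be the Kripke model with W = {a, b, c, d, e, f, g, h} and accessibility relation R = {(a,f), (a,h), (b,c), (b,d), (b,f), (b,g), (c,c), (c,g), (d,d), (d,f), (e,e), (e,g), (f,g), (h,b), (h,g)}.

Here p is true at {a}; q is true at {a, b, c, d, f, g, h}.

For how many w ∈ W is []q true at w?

7

a: successors {f, h}; q there: f:T, h:T. ✓
b: successors {c, d, f, g}; q there: c:T, d:T, f:T, g:T. ✓
c: successors {c, g}; q there: c:T, g:T. ✓
d: successors {d, f}; q there: d:T, f:T. ✓
e: successors {e, g}; q there: e:F, g:T. ✗
f: successors {g}; q there: g:T. ✓
g: no successors, so []q holds vacuously. ✓
h: successors {b, g}; q there: b:T, g:T. ✓
Satisfying worlds: {a, b, c, d, f, g, h}.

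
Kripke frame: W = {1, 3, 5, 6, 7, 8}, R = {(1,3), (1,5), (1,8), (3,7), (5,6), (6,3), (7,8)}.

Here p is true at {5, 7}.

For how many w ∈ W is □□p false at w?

3

1: successors {3, 5, 8}; □p there: 3:T, 5:F, 8:T. ✗
3: successors {7}; □p there: 7:F. ✗
5: successors {6}; □p there: 6:F. ✗
6: successors {3}; □p there: 3:T. ✓
7: successors {8}; □p there: 8:T. ✓
8: no successors, so □□p holds vacuously. ✓
Satisfying worlds: {6, 7, 8}.
So □□p fails at the other 3 worlds.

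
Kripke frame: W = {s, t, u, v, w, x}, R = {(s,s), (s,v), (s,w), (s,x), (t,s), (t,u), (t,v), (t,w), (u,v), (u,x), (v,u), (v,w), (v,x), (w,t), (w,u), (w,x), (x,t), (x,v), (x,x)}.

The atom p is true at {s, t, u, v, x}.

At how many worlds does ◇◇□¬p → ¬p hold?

6

s: ◇◇□¬p is F, ¬p is F. ✓
t: ◇◇□¬p is F, ¬p is F. ✓
u: ◇◇□¬p is F, ¬p is F. ✓
v: ◇◇□¬p is F, ¬p is F. ✓
w: ◇◇□¬p is F, ¬p is T. ✓
x: ◇◇□¬p is F, ¬p is F. ✓
Satisfying worlds: {s, t, u, v, w, x}.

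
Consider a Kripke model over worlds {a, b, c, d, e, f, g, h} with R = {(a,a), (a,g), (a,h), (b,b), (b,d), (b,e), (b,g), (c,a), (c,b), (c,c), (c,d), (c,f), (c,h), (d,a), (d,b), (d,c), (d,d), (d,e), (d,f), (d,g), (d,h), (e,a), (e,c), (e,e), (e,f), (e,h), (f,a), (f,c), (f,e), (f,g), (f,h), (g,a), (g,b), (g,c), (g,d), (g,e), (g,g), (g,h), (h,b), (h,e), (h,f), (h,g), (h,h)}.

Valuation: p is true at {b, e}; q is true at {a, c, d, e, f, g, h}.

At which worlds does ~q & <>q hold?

{b}

a: ~q is F, <>q is T. ✗
b: ~q is T, <>q is T. ✓
c: ~q is F, <>q is T. ✗
d: ~q is F, <>q is T. ✗
e: ~q is F, <>q is T. ✗
f: ~q is F, <>q is T. ✗
g: ~q is F, <>q is T. ✗
h: ~q is F, <>q is T. ✗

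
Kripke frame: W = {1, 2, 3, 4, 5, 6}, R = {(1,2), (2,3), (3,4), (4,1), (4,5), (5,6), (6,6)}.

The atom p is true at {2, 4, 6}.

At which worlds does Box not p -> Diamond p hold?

{1, 3, 5, 6}

1: Box not p is F, Diamond p is T. ✓
2: Box not p is T, Diamond p is F. ✗
3: Box not p is F, Diamond p is T. ✓
4: Box not p is T, Diamond p is F. ✗
5: Box not p is F, Diamond p is T. ✓
6: Box not p is F, Diamond p is T. ✓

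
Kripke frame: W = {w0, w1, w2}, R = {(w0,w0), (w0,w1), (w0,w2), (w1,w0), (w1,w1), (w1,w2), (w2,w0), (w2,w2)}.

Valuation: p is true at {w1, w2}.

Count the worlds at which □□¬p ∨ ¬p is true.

w0: □□¬p is F, ¬p is T. ✓
w1: □□¬p is F, ¬p is F. ✗
w2: □□¬p is F, ¬p is F. ✗
Satisfying worlds: {w0}.

1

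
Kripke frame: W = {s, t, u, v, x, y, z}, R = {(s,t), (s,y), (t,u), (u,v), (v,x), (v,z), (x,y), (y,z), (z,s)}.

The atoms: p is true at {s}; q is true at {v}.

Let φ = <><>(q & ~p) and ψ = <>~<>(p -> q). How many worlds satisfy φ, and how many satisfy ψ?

1 and 2

For <><>(q & ~p):
s: successors {t, y}; <>(q & ~p) there: t:F, y:F. ✗
t: successors {u}; <>(q & ~p) there: u:T. ✓
u: successors {v}; <>(q & ~p) there: v:F. ✗
v: successors {x, z}; <>(q & ~p) there: x:F, z:F. ✗
x: successors {y}; <>(q & ~p) there: y:F. ✗
y: successors {z}; <>(q & ~p) there: z:F. ✗
z: successors {s}; <>(q & ~p) there: s:F. ✗
— 1 world.
For <>~<>(p -> q):
s: successors {t, y}; ~<>(p -> q) there: t:F, y:F. ✗
t: successors {u}; ~<>(p -> q) there: u:F. ✗
u: successors {v}; ~<>(p -> q) there: v:F. ✗
v: successors {x, z}; ~<>(p -> q) there: x:F, z:T. ✓
x: successors {y}; ~<>(p -> q) there: y:F. ✗
y: successors {z}; ~<>(p -> q) there: z:T. ✓
z: successors {s}; ~<>(p -> q) there: s:F. ✗
— 2 worlds.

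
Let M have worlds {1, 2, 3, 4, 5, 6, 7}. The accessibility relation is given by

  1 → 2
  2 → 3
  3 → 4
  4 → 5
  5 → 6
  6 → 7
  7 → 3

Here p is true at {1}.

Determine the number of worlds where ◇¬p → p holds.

1: ◇¬p is T, p is T. ✓
2: ◇¬p is T, p is F. ✗
3: ◇¬p is T, p is F. ✗
4: ◇¬p is T, p is F. ✗
5: ◇¬p is T, p is F. ✗
6: ◇¬p is T, p is F. ✗
7: ◇¬p is T, p is F. ✗
Satisfying worlds: {1}.

1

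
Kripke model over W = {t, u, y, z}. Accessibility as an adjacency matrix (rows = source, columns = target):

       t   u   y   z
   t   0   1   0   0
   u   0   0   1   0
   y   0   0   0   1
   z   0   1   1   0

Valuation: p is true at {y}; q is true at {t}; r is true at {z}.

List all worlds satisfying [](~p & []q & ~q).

t: successors {u}; ~p & []q & ~q there: u:F. ✗
u: successors {y}; ~p & []q & ~q there: y:F. ✗
y: successors {z}; ~p & []q & ~q there: z:F. ✗
z: successors {u, y}; ~p & []q & ~q there: u:F, y:F. ✗

∅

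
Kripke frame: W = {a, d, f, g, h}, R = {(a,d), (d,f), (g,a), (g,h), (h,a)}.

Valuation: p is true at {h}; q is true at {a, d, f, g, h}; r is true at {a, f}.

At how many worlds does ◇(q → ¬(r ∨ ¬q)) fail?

3

a: successors {d}; q → ¬(r ∨ ¬q) there: d:T. ✓
d: successors {f}; q → ¬(r ∨ ¬q) there: f:F. ✗
f: no successors, so ◇(q → ¬(r ∨ ¬q)) fails. ✗
g: successors {a, h}; q → ¬(r ∨ ¬q) there: a:F, h:T. ✓
h: successors {a}; q → ¬(r ∨ ¬q) there: a:F. ✗
Satisfying worlds: {a, g}.
So ◇(q → ¬(r ∨ ¬q)) fails at the other 3 worlds.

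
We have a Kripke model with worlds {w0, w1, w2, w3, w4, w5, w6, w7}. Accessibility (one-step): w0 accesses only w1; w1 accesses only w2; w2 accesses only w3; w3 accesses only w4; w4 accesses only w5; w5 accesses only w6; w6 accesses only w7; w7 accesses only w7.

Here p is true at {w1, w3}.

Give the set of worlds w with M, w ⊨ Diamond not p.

w0: successors {w1}; not p there: w1:F. ✗
w1: successors {w2}; not p there: w2:T. ✓
w2: successors {w3}; not p there: w3:F. ✗
w3: successors {w4}; not p there: w4:T. ✓
w4: successors {w5}; not p there: w5:T. ✓
w5: successors {w6}; not p there: w6:T. ✓
w6: successors {w7}; not p there: w7:T. ✓
w7: successors {w7}; not p there: w7:T. ✓

{w1, w3, w4, w5, w6, w7}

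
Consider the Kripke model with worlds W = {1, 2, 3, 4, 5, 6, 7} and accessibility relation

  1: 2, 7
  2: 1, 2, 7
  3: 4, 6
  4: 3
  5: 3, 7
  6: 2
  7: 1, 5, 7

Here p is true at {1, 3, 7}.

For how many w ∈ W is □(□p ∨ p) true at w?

3

1: successors {2, 7}; □p ∨ p there: 2:F, 7:T. ✗
2: successors {1, 2, 7}; □p ∨ p there: 1:T, 2:F, 7:T. ✗
3: successors {4, 6}; □p ∨ p there: 4:T, 6:F. ✗
4: successors {3}; □p ∨ p there: 3:T. ✓
5: successors {3, 7}; □p ∨ p there: 3:T, 7:T. ✓
6: successors {2}; □p ∨ p there: 2:F. ✗
7: successors {1, 5, 7}; □p ∨ p there: 1:T, 5:T, 7:T. ✓
Satisfying worlds: {4, 5, 7}.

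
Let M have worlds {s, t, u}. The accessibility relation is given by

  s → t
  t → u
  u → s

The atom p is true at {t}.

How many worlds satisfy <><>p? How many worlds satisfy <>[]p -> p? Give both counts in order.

1 and 2

For <><>p:
s: successors {t}; <>p there: t:F. ✗
t: successors {u}; <>p there: u:F. ✗
u: successors {s}; <>p there: s:T. ✓
— 1 world.
For <>[]p -> p:
s: <>[]p is F, p is F. ✓
t: <>[]p is F, p is T. ✓
u: <>[]p is T, p is F. ✗
— 2 worlds.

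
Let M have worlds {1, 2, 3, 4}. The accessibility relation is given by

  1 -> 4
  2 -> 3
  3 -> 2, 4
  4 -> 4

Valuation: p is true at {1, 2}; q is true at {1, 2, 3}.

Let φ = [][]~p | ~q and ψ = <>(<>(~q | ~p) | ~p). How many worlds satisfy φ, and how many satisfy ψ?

For [][]~p | ~q:
1: [][]~p is T, ~q is F. ✓
2: [][]~p is F, ~q is F. ✗
3: [][]~p is T, ~q is F. ✓
4: [][]~p is T, ~q is T. ✓
— 3 worlds.
For <>(<>(~q | ~p) | ~p):
1: successors {4}; <>(~q | ~p) | ~p there: 4:T. ✓
2: successors {3}; <>(~q | ~p) | ~p there: 3:T. ✓
3: successors {2, 4}; <>(~q | ~p) | ~p there: 2:T, 4:T. ✓
4: successors {4}; <>(~q | ~p) | ~p there: 4:T. ✓
— 4 worlds.

3 and 4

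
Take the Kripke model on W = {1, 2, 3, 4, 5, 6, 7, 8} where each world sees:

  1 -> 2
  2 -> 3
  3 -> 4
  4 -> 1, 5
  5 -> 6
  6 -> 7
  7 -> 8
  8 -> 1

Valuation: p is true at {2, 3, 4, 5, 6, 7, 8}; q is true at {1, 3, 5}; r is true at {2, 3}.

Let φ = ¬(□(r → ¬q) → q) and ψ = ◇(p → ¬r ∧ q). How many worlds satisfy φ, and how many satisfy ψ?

For ¬(□(r → ¬q) → q):
1: □(r → ¬q) → q is T. ✗
2: □(r → ¬q) → q is T. ✗
3: □(r → ¬q) → q is T. ✗
4: □(r → ¬q) → q is F. ✓
5: □(r → ¬q) → q is T. ✗
6: □(r → ¬q) → q is F. ✓
7: □(r → ¬q) → q is F. ✓
8: □(r → ¬q) → q is F. ✓
— 4 worlds.
For ◇(p → ¬r ∧ q):
1: successors {2}; p → ¬r ∧ q there: 2:F. ✗
2: successors {3}; p → ¬r ∧ q there: 3:F. ✗
3: successors {4}; p → ¬r ∧ q there: 4:F. ✗
4: successors {1, 5}; p → ¬r ∧ q there: 1:T, 5:T. ✓
5: successors {6}; p → ¬r ∧ q there: 6:F. ✗
6: successors {7}; p → ¬r ∧ q there: 7:F. ✗
7: successors {8}; p → ¬r ∧ q there: 8:F. ✗
8: successors {1}; p → ¬r ∧ q there: 1:T. ✓
— 2 worlds.

4 and 2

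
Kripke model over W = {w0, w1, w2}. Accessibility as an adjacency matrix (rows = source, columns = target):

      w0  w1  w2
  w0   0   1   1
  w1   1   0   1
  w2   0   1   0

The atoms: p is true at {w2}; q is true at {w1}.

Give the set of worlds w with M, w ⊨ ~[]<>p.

w0: []<>p is F. ✓
w1: []<>p is F. ✓
w2: []<>p is T. ✗

{w0, w1}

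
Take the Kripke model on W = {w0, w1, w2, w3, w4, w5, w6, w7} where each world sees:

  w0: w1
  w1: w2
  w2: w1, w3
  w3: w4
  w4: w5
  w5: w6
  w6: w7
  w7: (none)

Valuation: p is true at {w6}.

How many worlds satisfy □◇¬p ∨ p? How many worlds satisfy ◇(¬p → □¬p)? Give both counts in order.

7 and 6

For □◇¬p ∨ p:
w0: □◇¬p is T, p is F. ✓
w1: □◇¬p is T, p is F. ✓
w2: □◇¬p is T, p is F. ✓
w3: □◇¬p is T, p is F. ✓
w4: □◇¬p is F, p is F. ✗
w5: □◇¬p is T, p is F. ✓
w6: □◇¬p is F, p is T. ✓
w7: □◇¬p is T, p is F. ✓
— 7 worlds.
For ◇(¬p → □¬p):
w0: successors {w1}; ¬p → □¬p there: w1:T. ✓
w1: successors {w2}; ¬p → □¬p there: w2:T. ✓
w2: successors {w1, w3}; ¬p → □¬p there: w1:T, w3:T. ✓
w3: successors {w4}; ¬p → □¬p there: w4:T. ✓
w4: successors {w5}; ¬p → □¬p there: w5:F. ✗
w5: successors {w6}; ¬p → □¬p there: w6:T. ✓
w6: successors {w7}; ¬p → □¬p there: w7:T. ✓
w7: no successors, so ◇(¬p → □¬p) fails. ✗
— 6 worlds.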